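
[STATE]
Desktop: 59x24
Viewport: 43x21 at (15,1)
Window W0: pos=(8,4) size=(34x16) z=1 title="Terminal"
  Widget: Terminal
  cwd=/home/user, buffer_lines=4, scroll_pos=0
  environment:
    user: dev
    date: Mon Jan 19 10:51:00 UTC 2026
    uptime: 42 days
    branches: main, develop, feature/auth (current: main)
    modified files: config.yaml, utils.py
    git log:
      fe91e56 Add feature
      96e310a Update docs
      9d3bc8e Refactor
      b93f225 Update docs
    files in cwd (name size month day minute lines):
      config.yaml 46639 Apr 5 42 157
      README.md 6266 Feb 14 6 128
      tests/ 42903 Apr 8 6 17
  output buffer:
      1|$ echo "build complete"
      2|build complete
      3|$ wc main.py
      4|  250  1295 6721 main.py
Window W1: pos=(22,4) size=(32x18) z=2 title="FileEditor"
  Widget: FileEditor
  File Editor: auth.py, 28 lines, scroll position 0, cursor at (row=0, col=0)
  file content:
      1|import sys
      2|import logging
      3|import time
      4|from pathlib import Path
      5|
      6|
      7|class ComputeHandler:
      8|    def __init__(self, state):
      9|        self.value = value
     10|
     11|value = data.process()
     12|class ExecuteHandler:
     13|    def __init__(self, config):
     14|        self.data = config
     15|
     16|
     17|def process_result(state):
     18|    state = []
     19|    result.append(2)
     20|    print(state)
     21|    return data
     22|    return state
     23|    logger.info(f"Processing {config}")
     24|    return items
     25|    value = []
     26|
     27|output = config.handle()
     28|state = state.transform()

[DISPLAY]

                                           
                                           
                                           
━━━━━━━┏━━━━━━━━━━━━━━━━━━━━━━━━━━━━━━┓    
nal    ┃ FileEditor                   ┃    
───────┠──────────────────────────────┨    
 "build┃█mport sys                   ▲┃    
complet┃import logging               █┃    
ain.py ┃import time                  ░┃    
 1295 6┃from pathlib import Path     ░┃    
       ┃                             ░┃    
       ┃                             ░┃    
       ┃class ComputeHandler:        ░┃    
       ┃    def __init__(self, state)░┃    
       ┃        self.value = value   ░┃    
       ┃                             ░┃    
       ┃value = data.process()       ░┃    
       ┃class ExecuteHandler:        ░┃    
━━━━━━━┃    def __init__(self, config░┃    
       ┃        self.data = config   ▼┃    
       ┗━━━━━━━━━━━━━━━━━━━━━━━━━━━━━━┛    


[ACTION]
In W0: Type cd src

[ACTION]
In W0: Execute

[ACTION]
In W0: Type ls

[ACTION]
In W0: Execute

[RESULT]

                                           
                                           
                                           
━━━━━━━┏━━━━━━━━━━━━━━━━━━━━━━━━━━━━━━┓    
nal    ┃ FileEditor                   ┃    
───────┠──────────────────────────────┨    
 "build┃█mport sys                   ▲┃    
complet┃import logging               █┃    
ain.py ┃import time                  ░┃    
 1295 6┃from pathlib import Path     ░┃    
rc     ┃                             ░┃    
       ┃                             ░┃    
       ┃class ComputeHandler:        ░┃    
.yaml  ┃    def __init__(self, state)░┃    
       ┃        self.value = value   ░┃    
       ┃                             ░┃    
       ┃value = data.process()       ░┃    
       ┃class ExecuteHandler:        ░┃    
━━━━━━━┃    def __init__(self, config░┃    
       ┃        self.data = config   ▼┃    
       ┗━━━━━━━━━━━━━━━━━━━━━━━━━━━━━━┛    


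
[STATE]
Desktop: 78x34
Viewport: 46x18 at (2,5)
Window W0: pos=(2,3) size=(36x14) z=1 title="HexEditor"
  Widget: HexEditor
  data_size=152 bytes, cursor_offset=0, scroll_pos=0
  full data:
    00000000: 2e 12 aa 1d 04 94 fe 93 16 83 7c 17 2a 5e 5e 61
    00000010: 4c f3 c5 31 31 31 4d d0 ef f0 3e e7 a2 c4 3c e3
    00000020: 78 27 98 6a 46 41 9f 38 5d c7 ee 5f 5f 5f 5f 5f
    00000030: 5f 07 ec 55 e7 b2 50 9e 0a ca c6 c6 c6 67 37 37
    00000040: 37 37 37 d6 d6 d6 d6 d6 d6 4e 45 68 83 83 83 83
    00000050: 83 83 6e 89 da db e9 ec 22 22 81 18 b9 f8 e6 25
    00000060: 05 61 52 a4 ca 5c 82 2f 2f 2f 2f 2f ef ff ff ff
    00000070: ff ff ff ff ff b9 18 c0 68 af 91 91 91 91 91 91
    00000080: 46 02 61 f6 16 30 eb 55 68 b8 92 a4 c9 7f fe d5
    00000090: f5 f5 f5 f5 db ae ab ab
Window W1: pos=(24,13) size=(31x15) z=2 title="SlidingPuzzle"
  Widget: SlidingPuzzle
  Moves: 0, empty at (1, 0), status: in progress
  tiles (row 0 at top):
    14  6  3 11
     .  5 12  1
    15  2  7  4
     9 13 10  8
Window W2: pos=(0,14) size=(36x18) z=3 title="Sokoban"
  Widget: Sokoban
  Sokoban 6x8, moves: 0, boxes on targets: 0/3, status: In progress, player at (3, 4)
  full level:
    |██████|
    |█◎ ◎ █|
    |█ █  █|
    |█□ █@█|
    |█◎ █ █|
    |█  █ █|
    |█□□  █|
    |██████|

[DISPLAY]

┠──────────────────────────────────┨          
┃00000000  2E 12 aa 1d 04 94 fe 93 ┃          
┃00000010  4c f3 c5 31 31 31 4d d0 ┃          
┃00000020  78 27 98 6a 46 41 9f 38 ┃          
┃00000030  5f 07 ec 55 e7 b2 50 9e ┃          
┃00000040  37 37 37 d6 d6 d6 d6 d6 ┃          
┃00000050  83 83 6e 89 da db e9 ec ┃          
┃00000060  05 61 52 a4 ca 5c 82 2f ┃          
┃00000070  ff ff ff ff┏━━━━━━━━━━━━━━━━━━━━━━━
━━━━━━━━━━━━━━━━━━━━━━━━━━━━━━━━━┓zle         
Sokoban                          ┃────────────
─────────────────────────────────┨────┬────┐  
█████                            ┃  3 │ 11 │  
◎ ◎ █                            ┃────┼────┤  
 █  █                            ┃ 12 │  1 │  
□ █@█                            ┃────┼────┤  
◎ █ █                            ┃  7 │  4 │  
  █ █                            ┃────┼────┤  


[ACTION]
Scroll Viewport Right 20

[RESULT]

───────────────┨                              
1d 04 94 fe 93 ┃                              
31 31 31 4d d0 ┃                              
6a 46 41 9f 38 ┃                              
55 e7 b2 50 9e ┃                              
d6 d6 d6 d6 d6 ┃                              
89 da db e9 ec ┃                              
a4 ca 5c 82 2f ┃                              
ff┏━━━━━━━━━━━━━━━━━━━━━━━━━━━━━┓             
━━━━━━━━━━━━━┓zle               ┃             
             ┃──────────────────┨             
─────────────┨────┬────┐        ┃             
             ┃  3 │ 11 │        ┃             
             ┃────┼────┤        ┃             
             ┃ 12 │  1 │        ┃             
             ┃────┼────┤        ┃             
             ┃  7 │  4 │        ┃             
             ┃────┼────┤        ┃             


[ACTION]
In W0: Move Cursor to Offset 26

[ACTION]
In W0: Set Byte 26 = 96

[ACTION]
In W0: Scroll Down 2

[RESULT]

───────────────┨                              
6a 46 41 9f 38 ┃                              
55 e7 b2 50 9e ┃                              
d6 d6 d6 d6 d6 ┃                              
89 da db e9 ec ┃                              
a4 ca 5c 82 2f ┃                              
ff ff b9 18 c0 ┃                              
f6 16 30 eb 55 ┃                              
f5┏━━━━━━━━━━━━━━━━━━━━━━━━━━━━━┓             
━━━━━━━━━━━━━┓zle               ┃             
             ┃──────────────────┨             
─────────────┨────┬────┐        ┃             
             ┃  3 │ 11 │        ┃             
             ┃────┼────┤        ┃             
             ┃ 12 │  1 │        ┃             
             ┃────┼────┤        ┃             
             ┃  7 │  4 │        ┃             
             ┃────┼────┤        ┃             


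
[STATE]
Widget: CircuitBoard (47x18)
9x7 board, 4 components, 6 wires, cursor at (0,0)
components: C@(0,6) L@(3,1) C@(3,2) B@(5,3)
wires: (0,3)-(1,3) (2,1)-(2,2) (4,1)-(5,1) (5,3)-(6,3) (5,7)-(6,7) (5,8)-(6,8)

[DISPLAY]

   0 1 2 3 4 5 6 7 8                           
0  [.]          ·           C                  
                │                              
1               ·                              
                                               
2       · ─ ·                                  
                                               
3       L   C                                  
                                               
4       ·                                      
        │                                      
5       ·       B               ·   ·          
                │               │   │          
6               ·               ·   ·          
Cursor: (0,0)                                  
                                               
                                               
                                               


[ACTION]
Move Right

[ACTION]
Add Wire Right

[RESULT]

   0 1 2 3 4 5 6 7 8                           
0      [.]─ ·   ·           C                  
                │                              
1               ·                              
                                               
2       · ─ ·                                  
                                               
3       L   C                                  
                                               
4       ·                                      
        │                                      
5       ·       B               ·   ·          
                │               │   │          
6               ·               ·   ·          
Cursor: (0,1)                                  
                                               
                                               
                                               


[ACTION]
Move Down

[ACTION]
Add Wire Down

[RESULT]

   0 1 2 3 4 5 6 7 8                           
0       · ─ ·   ·           C                  
                │                              
1      [.]      ·                              
        │                                      
2       · ─ ·                                  
                                               
3       L   C                                  
                                               
4       ·                                      
        │                                      
5       ·       B               ·   ·          
                │               │   │          
6               ·               ·   ·          
Cursor: (1,1)                                  
                                               
                                               
                                               


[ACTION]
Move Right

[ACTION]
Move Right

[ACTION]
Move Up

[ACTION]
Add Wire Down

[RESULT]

   0 1 2 3 4 5 6 7 8                           
0       · ─ ·  [.]          C                  
                │                              
1       ·       ·                              
        │                                      
2       · ─ ·                                  
                                               
3       L   C                                  
                                               
4       ·                                      
        │                                      
5       ·       B               ·   ·          
                │               │   │          
6               ·               ·   ·          
Cursor: (0,3)                                  
                                               
                                               
                                               


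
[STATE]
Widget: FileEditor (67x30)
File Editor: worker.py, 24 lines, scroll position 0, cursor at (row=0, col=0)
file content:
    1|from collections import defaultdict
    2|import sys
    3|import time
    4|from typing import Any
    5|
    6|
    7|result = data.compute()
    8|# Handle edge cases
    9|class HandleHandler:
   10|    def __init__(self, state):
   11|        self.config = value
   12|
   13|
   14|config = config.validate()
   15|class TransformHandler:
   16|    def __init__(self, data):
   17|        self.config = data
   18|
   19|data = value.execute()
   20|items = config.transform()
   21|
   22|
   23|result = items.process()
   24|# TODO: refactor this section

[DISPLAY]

█rom collections import defaultdict                               ▲
import sys                                                        █
import time                                                       ░
from typing import Any                                            ░
                                                                  ░
                                                                  ░
result = data.compute()                                           ░
# Handle edge cases                                               ░
class HandleHandler:                                              ░
    def __init__(self, state):                                    ░
        self.config = value                                       ░
                                                                  ░
                                                                  ░
config = config.validate()                                        ░
class TransformHandler:                                           ░
    def __init__(self, data):                                     ░
        self.config = data                                        ░
                                                                  ░
data = value.execute()                                            ░
items = config.transform()                                        ░
                                                                  ░
                                                                  ░
result = items.process()                                          ░
# TODO: refactor this section                                     ░
                                                                  ░
                                                                  ░
                                                                  ░
                                                                  ░
                                                                  ░
                                                                  ▼


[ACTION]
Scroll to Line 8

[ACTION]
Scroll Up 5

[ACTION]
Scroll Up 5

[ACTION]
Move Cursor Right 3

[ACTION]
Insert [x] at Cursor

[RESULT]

frox█ collections import defaultdict                              ▲
import sys                                                        █
import time                                                       ░
from typing import Any                                            ░
                                                                  ░
                                                                  ░
result = data.compute()                                           ░
# Handle edge cases                                               ░
class HandleHandler:                                              ░
    def __init__(self, state):                                    ░
        self.config = value                                       ░
                                                                  ░
                                                                  ░
config = config.validate()                                        ░
class TransformHandler:                                           ░
    def __init__(self, data):                                     ░
        self.config = data                                        ░
                                                                  ░
data = value.execute()                                            ░
items = config.transform()                                        ░
                                                                  ░
                                                                  ░
result = items.process()                                          ░
# TODO: refactor this section                                     ░
                                                                  ░
                                                                  ░
                                                                  ░
                                                                  ░
                                                                  ░
                                                                  ▼


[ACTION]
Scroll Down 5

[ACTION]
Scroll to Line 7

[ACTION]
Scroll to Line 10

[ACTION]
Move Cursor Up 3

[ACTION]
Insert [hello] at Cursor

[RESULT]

froxhello█ collections import defaultdict                         ▲
import sys                                                        █
import time                                                       ░
from typing import Any                                            ░
                                                                  ░
                                                                  ░
result = data.compute()                                           ░
# Handle edge cases                                               ░
class HandleHandler:                                              ░
    def __init__(self, state):                                    ░
        self.config = value                                       ░
                                                                  ░
                                                                  ░
config = config.validate()                                        ░
class TransformHandler:                                           ░
    def __init__(self, data):                                     ░
        self.config = data                                        ░
                                                                  ░
data = value.execute()                                            ░
items = config.transform()                                        ░
                                                                  ░
                                                                  ░
result = items.process()                                          ░
# TODO: refactor this section                                     ░
                                                                  ░
                                                                  ░
                                                                  ░
                                                                  ░
                                                                  ░
                                                                  ▼


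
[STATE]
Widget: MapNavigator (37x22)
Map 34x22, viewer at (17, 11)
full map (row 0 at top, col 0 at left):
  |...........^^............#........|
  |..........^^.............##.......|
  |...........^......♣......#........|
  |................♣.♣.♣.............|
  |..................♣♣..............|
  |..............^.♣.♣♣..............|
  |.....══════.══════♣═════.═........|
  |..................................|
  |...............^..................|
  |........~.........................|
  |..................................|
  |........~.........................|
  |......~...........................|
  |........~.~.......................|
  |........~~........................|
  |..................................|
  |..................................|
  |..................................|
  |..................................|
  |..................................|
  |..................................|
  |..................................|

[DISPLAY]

 ...........^^............#........  
 ..........^^.............##.......  
 ...........^......♣......#........  
 ................♣.♣.♣.............  
 ..................♣♣..............  
 ..............^.♣.♣♣..............  
 .....══════.══════♣═════.═........  
 ..................................  
 ...............^..................  
 ........~.........................  
 ..................................  
 ........~........@................  
 ......~...........................  
 ........~.~.......................  
 ........~~........................  
 ..................................  
 ..................................  
 ..................................  
 ..................................  
 ..................................  
 ..................................  
 ..................................  


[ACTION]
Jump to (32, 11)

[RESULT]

...........#........                 
...........##.......                 
....♣......#........                 
..♣.♣.♣.............                 
....♣♣..............                 
^.♣.♣♣..............                 
════♣═════.═........                 
....................                 
.^..................                 
....................                 
....................                 
..................@.                 
....................                 
....................                 
....................                 
....................                 
....................                 
....................                 
....................                 
....................                 
....................                 
....................                 


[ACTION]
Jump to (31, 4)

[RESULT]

                                     
                                     
                                     
                                     
                                     
                                     
                                     
............#........                
............##.......                
.....♣......#........                
...♣.♣.♣.............                
.....♣♣...........@..                
.^.♣.♣♣..............                
═════♣═════.═........                
.....................                
..^..................                
.....................                
.....................                
.....................                
.....................                
.....................                
.....................                


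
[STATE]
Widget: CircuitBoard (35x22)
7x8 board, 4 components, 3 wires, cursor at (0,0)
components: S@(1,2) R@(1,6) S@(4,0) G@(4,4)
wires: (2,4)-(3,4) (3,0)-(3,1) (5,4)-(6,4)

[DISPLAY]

   0 1 2 3 4 5 6                   
0  [.]                             
                                   
1           S               R      
                                   
2                   ·              
                    │              
3   · ─ ·           ·              
                                   
4   S               G              
                                   
5                   ·              
                    │              
6                   ·              
                                   
7                                  
Cursor: (0,0)                      
                                   
                                   
                                   
                                   
                                   


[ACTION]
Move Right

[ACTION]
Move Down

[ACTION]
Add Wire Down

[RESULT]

   0 1 2 3 4 5 6                   
0                                  
                                   
1      [.]  S               R      
        │                          
2       ·           ·              
                    │              
3   · ─ ·           ·              
                                   
4   S               G              
                                   
5                   ·              
                    │              
6                   ·              
                                   
7                                  
Cursor: (1,1)                      
                                   
                                   
                                   
                                   
                                   


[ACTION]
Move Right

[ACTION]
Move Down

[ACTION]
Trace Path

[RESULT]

   0 1 2 3 4 5 6                   
0                                  
                                   
1       ·   S               R      
        │                          
2       ·  [.]      ·              
                    │              
3   · ─ ·           ·              
                                   
4   S               G              
                                   
5                   ·              
                    │              
6                   ·              
                                   
7                                  
Cursor: (2,2)  Trace: No connection
                                   
                                   
                                   
                                   
                                   


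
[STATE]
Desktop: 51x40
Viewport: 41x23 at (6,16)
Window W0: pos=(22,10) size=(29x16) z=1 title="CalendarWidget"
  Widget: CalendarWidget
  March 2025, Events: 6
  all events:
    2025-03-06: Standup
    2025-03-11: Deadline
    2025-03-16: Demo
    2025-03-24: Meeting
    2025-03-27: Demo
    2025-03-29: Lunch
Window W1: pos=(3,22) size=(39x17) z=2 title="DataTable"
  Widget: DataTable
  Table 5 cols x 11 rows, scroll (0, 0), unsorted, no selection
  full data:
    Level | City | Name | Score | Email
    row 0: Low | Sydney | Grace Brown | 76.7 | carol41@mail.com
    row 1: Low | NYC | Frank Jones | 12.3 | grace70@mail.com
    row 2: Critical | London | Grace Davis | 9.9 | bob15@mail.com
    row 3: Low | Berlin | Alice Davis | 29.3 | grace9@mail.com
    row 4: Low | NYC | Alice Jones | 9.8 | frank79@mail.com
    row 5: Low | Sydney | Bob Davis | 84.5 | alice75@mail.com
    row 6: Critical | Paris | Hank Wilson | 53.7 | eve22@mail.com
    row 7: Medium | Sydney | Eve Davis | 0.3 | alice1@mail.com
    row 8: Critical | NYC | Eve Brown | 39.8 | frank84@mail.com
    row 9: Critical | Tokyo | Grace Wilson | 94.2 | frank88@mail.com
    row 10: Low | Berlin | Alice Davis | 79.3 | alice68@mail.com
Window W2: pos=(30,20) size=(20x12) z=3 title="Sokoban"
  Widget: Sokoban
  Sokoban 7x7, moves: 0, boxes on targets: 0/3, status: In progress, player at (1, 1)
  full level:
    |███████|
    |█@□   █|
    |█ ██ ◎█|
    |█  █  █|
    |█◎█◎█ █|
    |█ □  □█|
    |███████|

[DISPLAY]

                ┃ 3  4  5  6*  7  8  9   
                ┃10 11* 12 13 14 15 16*  
                ┃17 18 19 20 21 22 23    
                ┃24* 25 26 27* 28 29* 30 
                ┃31     ┏━━━━━━━━━━━━━━━━
                ┃       ┃ Sokoban        
━━━━━━━━━━━━━━━━━━━━━━━━┠────────────────
ataTable                ┃███████         
────────────────────────┃█@□   █         
vel   │City  │Name      ┃█ ██ ◎█         
──────┼──────┼──────────┃█  █  █         
w     │Sydney│Grace Brow┃█◎█◎█ █         
w     │NYC   │Frank Jone┃█ □  □█         
itical│London│Grace Davi┃███████         
w     │Berlin│Alice Davi┃Moves: 0  0/3   
w     │NYC   │Alice Jone┗━━━━━━━━━━━━━━━━
w     │Sydney│Bob Davis   │84.5 │al┃     
itical│Paris │Hank Wilson │53.7 │ev┃     
dium  │Sydney│Eve Davis   │0.3  │al┃     
itical│NYC   │Eve Brown   │39.8 │fr┃     
itical│Tokyo │Grace Wilson│94.2 │fr┃     
w     │Berlin│Alice Davis │79.3 │al┃     
━━━━━━━━━━━━━━━━━━━━━━━━━━━━━━━━━━━┛     


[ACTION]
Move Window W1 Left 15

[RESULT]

                ┃ 3  4  5  6*  7  8  9   
                ┃10 11* 12 13 14 15 16*  
                ┃17 18 19 20 21 22 23    
                ┃24* 25 26 27* 28 29* 30 
                ┃31     ┏━━━━━━━━━━━━━━━━
                ┃       ┃ Sokoban        
━━━━━━━━━━━━━━━━━━━━━━━━┠────────────────
Table                   ┃███████         
────────────────────────┃█@□   █         
   │City  │Name        │┃█ ██ ◎█         
───┼──────┼────────────┼┃█  █  █         
   │Sydney│Grace Brown │┃█◎█◎█ █         
   │NYC   │Frank Jones │┃█ □  □█         
cal│London│Grace Davis │┃███████         
   │Berlin│Alice Davis │┃Moves: 0  0/3   
   │NYC   │Alice Jones │┗━━━━━━━━━━━━━━━━
   │Sydney│Bob Davis   │84.5 │al┃        
cal│Paris │Hank Wilson │53.7 │ev┃        
m  │Sydney│Eve Davis   │0.3  │al┃        
cal│NYC   │Eve Brown   │39.8 │fr┃        
cal│Tokyo │Grace Wilson│94.2 │fr┃        
   │Berlin│Alice Davis │79.3 │al┃        
━━━━━━━━━━━━━━━━━━━━━━━━━━━━━━━━┛        


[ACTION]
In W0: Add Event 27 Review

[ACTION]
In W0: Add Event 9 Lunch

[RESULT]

                ┃ 3  4  5  6*  7  8  9*  
                ┃10 11* 12 13 14 15 16*  
                ┃17 18 19 20 21 22 23    
                ┃24* 25 26 27* 28 29* 30 
                ┃31     ┏━━━━━━━━━━━━━━━━
                ┃       ┃ Sokoban        
━━━━━━━━━━━━━━━━━━━━━━━━┠────────────────
Table                   ┃███████         
────────────────────────┃█@□   █         
   │City  │Name        │┃█ ██ ◎█         
───┼──────┼────────────┼┃█  █  █         
   │Sydney│Grace Brown │┃█◎█◎█ █         
   │NYC   │Frank Jones │┃█ □  □█         
cal│London│Grace Davis │┃███████         
   │Berlin│Alice Davis │┃Moves: 0  0/3   
   │NYC   │Alice Jones │┗━━━━━━━━━━━━━━━━
   │Sydney│Bob Davis   │84.5 │al┃        
cal│Paris │Hank Wilson │53.7 │ev┃        
m  │Sydney│Eve Davis   │0.3  │al┃        
cal│NYC   │Eve Brown   │39.8 │fr┃        
cal│Tokyo │Grace Wilson│94.2 │fr┃        
   │Berlin│Alice Davis │79.3 │al┃        
━━━━━━━━━━━━━━━━━━━━━━━━━━━━━━━━┛        


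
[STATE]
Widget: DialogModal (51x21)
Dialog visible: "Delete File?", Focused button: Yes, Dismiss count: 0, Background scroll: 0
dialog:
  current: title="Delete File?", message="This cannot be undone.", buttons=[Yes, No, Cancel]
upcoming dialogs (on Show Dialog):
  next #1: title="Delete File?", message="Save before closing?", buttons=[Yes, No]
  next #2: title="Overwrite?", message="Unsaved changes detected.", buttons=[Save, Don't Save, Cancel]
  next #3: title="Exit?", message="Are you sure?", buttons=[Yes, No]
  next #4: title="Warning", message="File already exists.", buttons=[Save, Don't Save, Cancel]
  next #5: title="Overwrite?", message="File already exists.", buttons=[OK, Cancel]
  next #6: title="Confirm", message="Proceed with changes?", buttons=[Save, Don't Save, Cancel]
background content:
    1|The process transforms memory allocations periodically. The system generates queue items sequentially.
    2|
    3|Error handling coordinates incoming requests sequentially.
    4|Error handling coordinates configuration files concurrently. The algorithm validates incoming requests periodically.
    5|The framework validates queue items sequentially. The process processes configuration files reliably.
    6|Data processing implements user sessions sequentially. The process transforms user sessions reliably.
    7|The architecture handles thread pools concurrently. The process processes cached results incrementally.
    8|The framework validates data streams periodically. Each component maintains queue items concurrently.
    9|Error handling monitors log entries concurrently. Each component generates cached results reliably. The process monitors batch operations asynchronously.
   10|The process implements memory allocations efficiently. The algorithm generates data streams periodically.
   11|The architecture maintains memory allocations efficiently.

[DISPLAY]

The process transforms memory allocations periodica
                                                   
Error handling coordinates incoming requests sequen
Error handling coordinates configuration files conc
The framework validates queue items sequentially. T
Data processing implements user sessions sequential
The architecture handles thread pools concurrently.
The framework validates data streams periodically. 
Error handli┌────────────────────────┐ncurrently. E
The process │      Delete File?      │ons efficient
The architec│ This cannot be undone. │cations effic
            │  [Yes]  No   Cancel    │             
            └────────────────────────┘             
                                                   
                                                   
                                                   
                                                   
                                                   
                                                   
                                                   
                                                   


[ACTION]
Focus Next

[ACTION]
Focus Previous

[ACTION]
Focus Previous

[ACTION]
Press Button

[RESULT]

The process transforms memory allocations periodica
                                                   
Error handling coordinates incoming requests sequen
Error handling coordinates configuration files conc
The framework validates queue items sequentially. T
Data processing implements user sessions sequential
The architecture handles thread pools concurrently.
The framework validates data streams periodically. 
Error handling monitors log entries concurrently. E
The process implements memory allocations efficient
The architecture maintains memory allocations effic
                                                   
                                                   
                                                   
                                                   
                                                   
                                                   
                                                   
                                                   
                                                   
                                                   


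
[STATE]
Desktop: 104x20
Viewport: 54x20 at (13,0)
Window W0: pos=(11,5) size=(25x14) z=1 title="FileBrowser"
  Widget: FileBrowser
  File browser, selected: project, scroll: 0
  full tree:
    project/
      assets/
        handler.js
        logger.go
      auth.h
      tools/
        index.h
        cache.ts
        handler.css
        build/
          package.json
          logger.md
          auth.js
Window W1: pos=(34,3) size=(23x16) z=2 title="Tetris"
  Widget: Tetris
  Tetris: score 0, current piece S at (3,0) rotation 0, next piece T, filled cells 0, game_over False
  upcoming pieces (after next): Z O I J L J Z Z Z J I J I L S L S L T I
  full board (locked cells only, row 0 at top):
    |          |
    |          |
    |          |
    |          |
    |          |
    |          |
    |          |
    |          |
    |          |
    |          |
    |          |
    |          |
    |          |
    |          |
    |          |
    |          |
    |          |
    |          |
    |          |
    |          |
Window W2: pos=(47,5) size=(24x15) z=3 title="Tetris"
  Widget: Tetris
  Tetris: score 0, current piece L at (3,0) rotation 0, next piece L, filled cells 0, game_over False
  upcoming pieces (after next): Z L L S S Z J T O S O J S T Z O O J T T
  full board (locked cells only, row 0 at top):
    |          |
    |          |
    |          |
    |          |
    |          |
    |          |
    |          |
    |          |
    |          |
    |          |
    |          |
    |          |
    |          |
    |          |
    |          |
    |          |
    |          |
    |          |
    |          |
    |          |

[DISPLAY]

                                                      
                                                      
                                                      
                     ┏━━━━━━━━━━━━━━━━━━━━━┓          
                     ┃ Tetris              ┃          
━━━━━━━━━━━━━━━━━━━━━┠────────────┏━━━━━━━━━━━━━━━━━━━
FileBrowser          ┃          │N┃ Tetris            
─────────────────────┃          │ ┠───────────────────
 [-] project/        ┃          │▒┃          │Next:   
   [+] assets/       ┃          │ ┃          │  ▒     
   auth.h            ┃          │ ┃          │▒▒▒     
   [+] tools/        ┃          │ ┃          │        
                     ┃          │S┃          │        
                     ┃          │0┃          │        
                     ┃          │ ┃          │Score:  
                     ┃          │ ┃          │0       
                     ┃          │ ┃          │        
                     ┃          │ ┃          │        
━━━━━━━━━━━━━━━━━━━━━┗━━━━━━━━━━━━┃          │        
                                  ┗━━━━━━━━━━━━━━━━━━━


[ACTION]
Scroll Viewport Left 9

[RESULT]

                                                      
                                                      
                                                      
                              ┏━━━━━━━━━━━━━━━━━━━━━┓ 
                              ┃ Tetris              ┃ 
       ┏━━━━━━━━━━━━━━━━━━━━━━┠────────────┏━━━━━━━━━━
       ┃ FileBrowser          ┃          │N┃ Tetris   
       ┠──────────────────────┃          │ ┠──────────
       ┃> [-] project/        ┃          │▒┃          
       ┃    [+] assets/       ┃          │ ┃          
       ┃    auth.h            ┃          │ ┃          
       ┃    [+] tools/        ┃          │ ┃          
       ┃                      ┃          │S┃          
       ┃                      ┃          │0┃          
       ┃                      ┃          │ ┃          
       ┃                      ┃          │ ┃          
       ┃                      ┃          │ ┃          
       ┃                      ┃          │ ┃          
       ┗━━━━━━━━━━━━━━━━━━━━━━┗━━━━━━━━━━━━┃          
                                           ┗━━━━━━━━━━


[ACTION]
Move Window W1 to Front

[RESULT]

                                                      
                                                      
                                                      
                              ┏━━━━━━━━━━━━━━━━━━━━━┓ 
                              ┃ Tetris              ┃ 
       ┏━━━━━━━━━━━━━━━━━━━━━━┠─────────────────────┨━
       ┃ FileBrowser          ┃          │Next:     ┃ 
       ┠──────────────────────┃          │ ▒        ┃─
       ┃> [-] project/        ┃          │▒▒▒       ┃ 
       ┃    [+] assets/       ┃          │          ┃ 
       ┃    auth.h            ┃          │          ┃ 
       ┃    [+] tools/        ┃          │          ┃ 
       ┃                      ┃          │Score:    ┃ 
       ┃                      ┃          │0         ┃ 
       ┃                      ┃          │          ┃ 
       ┃                      ┃          │          ┃ 
       ┃                      ┃          │          ┃ 
       ┃                      ┃          │          ┃ 
       ┗━━━━━━━━━━━━━━━━━━━━━━┗━━━━━━━━━━━━━━━━━━━━━┛ 
                                           ┗━━━━━━━━━━


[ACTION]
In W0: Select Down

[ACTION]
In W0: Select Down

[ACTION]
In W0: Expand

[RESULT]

                                                      
                                                      
                                                      
                              ┏━━━━━━━━━━━━━━━━━━━━━┓ 
                              ┃ Tetris              ┃ 
       ┏━━━━━━━━━━━━━━━━━━━━━━┠─────────────────────┨━
       ┃ FileBrowser          ┃          │Next:     ┃ 
       ┠──────────────────────┃          │ ▒        ┃─
       ┃  [-] project/        ┃          │▒▒▒       ┃ 
       ┃    [+] assets/       ┃          │          ┃ 
       ┃  > auth.h            ┃          │          ┃ 
       ┃    [+] tools/        ┃          │          ┃ 
       ┃                      ┃          │Score:    ┃ 
       ┃                      ┃          │0         ┃ 
       ┃                      ┃          │          ┃ 
       ┃                      ┃          │          ┃ 
       ┃                      ┃          │          ┃ 
       ┃                      ┃          │          ┃ 
       ┗━━━━━━━━━━━━━━━━━━━━━━┗━━━━━━━━━━━━━━━━━━━━━┛ 
                                           ┗━━━━━━━━━━
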